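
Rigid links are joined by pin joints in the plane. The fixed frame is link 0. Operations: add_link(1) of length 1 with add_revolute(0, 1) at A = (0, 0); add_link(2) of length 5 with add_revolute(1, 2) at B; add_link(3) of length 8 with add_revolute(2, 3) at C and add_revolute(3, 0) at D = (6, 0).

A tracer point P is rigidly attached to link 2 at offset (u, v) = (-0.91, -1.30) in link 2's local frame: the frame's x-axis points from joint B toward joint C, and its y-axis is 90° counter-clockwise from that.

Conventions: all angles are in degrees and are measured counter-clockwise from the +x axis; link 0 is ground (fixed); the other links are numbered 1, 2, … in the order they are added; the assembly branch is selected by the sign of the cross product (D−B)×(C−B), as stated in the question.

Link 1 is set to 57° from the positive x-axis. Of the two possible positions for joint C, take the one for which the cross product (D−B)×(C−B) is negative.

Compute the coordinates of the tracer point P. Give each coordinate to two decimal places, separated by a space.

A=(0,0), D=(6.00,0)
B = A + 1.00·(cos57°, sin57°) = (0.5446, 0.8387)
|BD| = 5.5195
circle(B,5.00) ∩ circle(D,8.00): a=-0.7732, h=4.9398
  candidates: C₊=(0.5310,5.8387) cross=27.265; C₋=(-0.9702,-3.9263) cross=-27.265
  branch - wants cross < 0 → take C=(-0.9702,-3.9263) (cross=-27.265)
ex = (C−B)/|BC| = (-0.3030,-0.9530); ey = (0.9530,-0.3030)
P = B + -0.91·ex + -1.30·ey = (-0.4186,2.0998)

-0.42 2.10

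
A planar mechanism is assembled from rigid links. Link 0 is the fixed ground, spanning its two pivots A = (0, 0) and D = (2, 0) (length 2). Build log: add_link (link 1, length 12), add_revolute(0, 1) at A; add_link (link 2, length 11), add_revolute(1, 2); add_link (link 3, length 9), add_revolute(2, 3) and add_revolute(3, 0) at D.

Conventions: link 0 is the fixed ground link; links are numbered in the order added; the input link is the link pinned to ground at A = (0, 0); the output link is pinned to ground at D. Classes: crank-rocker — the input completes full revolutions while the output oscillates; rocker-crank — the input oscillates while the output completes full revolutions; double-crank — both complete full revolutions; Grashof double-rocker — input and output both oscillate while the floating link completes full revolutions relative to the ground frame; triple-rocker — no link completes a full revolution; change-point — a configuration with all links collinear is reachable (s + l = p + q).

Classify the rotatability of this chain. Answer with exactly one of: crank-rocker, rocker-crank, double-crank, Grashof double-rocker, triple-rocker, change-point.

lengths: ground=2, input=12, coupler=11, output=9
sorted: s=2 (shortest), l=12 (longest), p+q=20
s + l = 14 vs p + q = 20
s + l < p + q (Grashof) with shortest = ground link → double-crank

double-crank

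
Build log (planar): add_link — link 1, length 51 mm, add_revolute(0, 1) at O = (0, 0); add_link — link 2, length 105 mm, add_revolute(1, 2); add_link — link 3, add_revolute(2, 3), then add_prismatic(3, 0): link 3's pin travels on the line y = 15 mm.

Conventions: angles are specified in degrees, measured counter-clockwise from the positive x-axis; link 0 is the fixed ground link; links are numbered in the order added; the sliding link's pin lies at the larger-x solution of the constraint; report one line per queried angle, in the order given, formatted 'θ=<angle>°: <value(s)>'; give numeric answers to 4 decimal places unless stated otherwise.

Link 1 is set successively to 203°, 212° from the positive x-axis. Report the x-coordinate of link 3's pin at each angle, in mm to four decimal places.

geometry: r = 51 mm, L = 105 mm, e = 15 mm
θ=203°: crank pin P = (r cos θ, r sin θ) = (-46.945748, -19.927288)
θ=203°: h = r sin θ − e = -19.927288 − 15 = -34.927288
θ=203°: x = r cos θ + √(L² − h²) = -46.945748 + 99.020627 = 52.074880
θ=212°: crank pin P = (r cos θ, r sin θ) = (-43.250453, -27.025882)
θ=212°: h = r sin θ − e = -27.025882 − 15 = -42.025882
θ=212°: x = r cos θ + √(L² − h²) = -43.250453 + 96.222789 = 52.972337

θ=203°: 52.0749
θ=212°: 52.9723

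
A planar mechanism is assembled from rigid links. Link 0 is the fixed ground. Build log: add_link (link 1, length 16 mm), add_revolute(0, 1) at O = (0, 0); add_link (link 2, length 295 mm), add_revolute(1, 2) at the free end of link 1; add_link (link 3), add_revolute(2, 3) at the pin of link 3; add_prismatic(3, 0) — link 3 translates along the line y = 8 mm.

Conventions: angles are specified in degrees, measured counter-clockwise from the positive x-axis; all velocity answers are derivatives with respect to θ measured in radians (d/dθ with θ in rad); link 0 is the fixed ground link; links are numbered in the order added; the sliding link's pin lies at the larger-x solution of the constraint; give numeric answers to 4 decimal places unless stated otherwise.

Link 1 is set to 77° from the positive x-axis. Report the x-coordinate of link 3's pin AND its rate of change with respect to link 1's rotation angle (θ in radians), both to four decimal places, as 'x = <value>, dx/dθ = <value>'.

geometry: r = 16 mm, L = 295 mm, e = 8 mm
crank pin P = (r cos θ, r sin θ) = (3.599217, 15.589921)
h = r sin θ − e = 15.589921 − 8 = 7.589921
x = r cos θ + √(L² − h²) = 3.599217 + 294.902345 = 298.501562
dx/dθ = −r sin θ − h·r cos θ/√(L² − h²) (θ in radians; h = 7.589921) = -15.682554

x = 298.5016, dx/dθ = -15.6826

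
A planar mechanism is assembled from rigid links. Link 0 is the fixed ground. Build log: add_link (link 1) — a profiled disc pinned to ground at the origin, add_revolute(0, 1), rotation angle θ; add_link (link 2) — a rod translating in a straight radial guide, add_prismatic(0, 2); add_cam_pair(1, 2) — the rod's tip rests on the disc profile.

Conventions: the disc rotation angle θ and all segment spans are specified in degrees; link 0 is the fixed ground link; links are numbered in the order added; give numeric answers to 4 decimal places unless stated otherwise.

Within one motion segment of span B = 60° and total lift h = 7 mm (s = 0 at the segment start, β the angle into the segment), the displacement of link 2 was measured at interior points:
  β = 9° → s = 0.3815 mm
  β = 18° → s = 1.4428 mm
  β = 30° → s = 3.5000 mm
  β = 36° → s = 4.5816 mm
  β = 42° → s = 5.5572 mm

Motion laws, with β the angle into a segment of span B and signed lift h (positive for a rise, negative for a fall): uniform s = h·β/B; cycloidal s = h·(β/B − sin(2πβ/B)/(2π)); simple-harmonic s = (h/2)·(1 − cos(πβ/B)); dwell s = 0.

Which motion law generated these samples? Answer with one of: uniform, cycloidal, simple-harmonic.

candidates at β/B = r: uniform s = h·r (linear in β); cycloidal s = h·(r − sin(2πr)/(2π)); simple-harmonic s = (h/2)(1 − cos(πr))
β=9°: printed 0.3815 | uniform 1.0500, cycloidal 0.1487, simple-harmonic 0.3815
β=18°: printed 1.4428 | uniform 2.1000, cycloidal 1.0404, simple-harmonic 1.4428
β=30°: printed 3.5000 | uniform 3.5000, cycloidal 3.5000, simple-harmonic 3.5000
β=36°: printed 4.5816 | uniform 4.2000, cycloidal 4.8548, simple-harmonic 4.5816
β=42°: printed 5.5572 | uniform 4.9000, cycloidal 5.9596, simple-harmonic 5.5572
only one law matches every sample → simple-harmonic

simple-harmonic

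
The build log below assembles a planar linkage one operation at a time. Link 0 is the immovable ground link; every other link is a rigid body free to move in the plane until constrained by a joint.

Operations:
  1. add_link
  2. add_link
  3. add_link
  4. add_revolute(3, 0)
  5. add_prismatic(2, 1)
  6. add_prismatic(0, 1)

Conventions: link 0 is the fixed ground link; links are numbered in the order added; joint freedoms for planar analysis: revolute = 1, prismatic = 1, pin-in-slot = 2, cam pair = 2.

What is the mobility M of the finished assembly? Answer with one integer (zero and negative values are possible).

link 0 = ground. State L|J1|J2 = 1|0|0
+link1  2|0|0
+link2  3|0|0
+link3  4|0|0
R(3,0) f=1→J1  4|1|0
P(2,1) f=1→J1  4|2|0
P(0,1) f=1→J1  4|3|0
M = 3(4−1)−2·3−0 = 9−6−0 = 3

M = 3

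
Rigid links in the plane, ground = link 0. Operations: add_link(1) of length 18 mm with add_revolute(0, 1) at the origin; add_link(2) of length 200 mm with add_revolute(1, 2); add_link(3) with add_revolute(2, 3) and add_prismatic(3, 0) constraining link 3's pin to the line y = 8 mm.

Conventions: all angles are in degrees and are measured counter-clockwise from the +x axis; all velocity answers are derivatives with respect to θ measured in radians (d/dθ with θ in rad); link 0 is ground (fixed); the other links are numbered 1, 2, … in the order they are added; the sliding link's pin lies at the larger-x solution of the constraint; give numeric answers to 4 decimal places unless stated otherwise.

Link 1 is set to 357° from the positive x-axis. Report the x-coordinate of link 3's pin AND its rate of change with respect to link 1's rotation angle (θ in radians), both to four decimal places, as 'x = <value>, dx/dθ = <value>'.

geometry: r = 18 mm, L = 200 mm, e = 8 mm
crank pin P = (r cos θ, r sin θ) = (17.975332, -0.942047)
h = r sin θ − e = -0.942047 − 8 = -8.942047
x = r cos θ + √(L² − h²) = 17.975332 + 199.799999 = 217.775331
dx/dθ = −r sin θ − h·r cos θ/√(L² − h²) (θ in radians; h = -8.942047) = 1.746533

x = 217.7753, dx/dθ = 1.7465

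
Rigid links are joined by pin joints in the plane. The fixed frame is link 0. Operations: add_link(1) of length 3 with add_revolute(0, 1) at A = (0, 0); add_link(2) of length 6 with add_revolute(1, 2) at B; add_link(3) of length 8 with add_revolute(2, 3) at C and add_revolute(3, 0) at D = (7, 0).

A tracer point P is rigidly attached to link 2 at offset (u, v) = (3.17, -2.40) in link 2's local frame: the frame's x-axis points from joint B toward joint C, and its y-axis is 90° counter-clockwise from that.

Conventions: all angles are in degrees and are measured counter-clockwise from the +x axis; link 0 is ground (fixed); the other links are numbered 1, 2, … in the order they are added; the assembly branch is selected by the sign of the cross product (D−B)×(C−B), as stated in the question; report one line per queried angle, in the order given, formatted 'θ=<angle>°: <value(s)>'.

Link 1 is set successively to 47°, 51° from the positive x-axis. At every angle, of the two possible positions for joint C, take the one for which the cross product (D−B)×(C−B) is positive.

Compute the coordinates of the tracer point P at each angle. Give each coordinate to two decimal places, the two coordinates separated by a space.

A=(0,0), D=(7.00,0)
θ=47°: B = A + 3.00·(cos47°, sin47°) = (2.0460, 2.1941)
θ=47°: |BD| = 5.4181
θ=47°: circle(B,6.00) ∩ circle(D,8.00): a=0.1251, h=5.9987
θ=47°:   candidates: C₊=(4.5896,7.6282) cross=32.502; C₋=(-0.2687,-3.3415) cross=-32.502
θ=47°:   branch + wants cross > 0 → take C=(4.5896,7.6282) (cross=32.502)
θ=47°: ex = (C−B)/|BC| = (0.4239,0.9057); ey = (-0.9057,0.4239)
θ=47°: P = B + 3.17·ex + -2.40·ey = (5.5635,4.0477)
θ=51°: B = A + 3.00·(cos51°, sin51°) = (1.8880, 2.3314)
θ=51°: |BD| = 5.6186
θ=51°: circle(B,6.00) ∩ circle(D,8.00): a=0.3176, h=5.9916
θ=51°:   candidates: C₊=(4.6631,7.6511) cross=33.664; C₋=(-0.3093,-3.2517) cross=-33.664
θ=51°:   branch + wants cross > 0 → take C=(4.6631,7.6511) (cross=33.664)
θ=51°: ex = (C−B)/|BC| = (0.4625,0.8866); ey = (-0.8866,0.4625)
θ=51°: P = B + 3.17·ex + -2.40·ey = (5.4820,4.0319)

θ=47°: 5.56 4.05
θ=51°: 5.48 4.03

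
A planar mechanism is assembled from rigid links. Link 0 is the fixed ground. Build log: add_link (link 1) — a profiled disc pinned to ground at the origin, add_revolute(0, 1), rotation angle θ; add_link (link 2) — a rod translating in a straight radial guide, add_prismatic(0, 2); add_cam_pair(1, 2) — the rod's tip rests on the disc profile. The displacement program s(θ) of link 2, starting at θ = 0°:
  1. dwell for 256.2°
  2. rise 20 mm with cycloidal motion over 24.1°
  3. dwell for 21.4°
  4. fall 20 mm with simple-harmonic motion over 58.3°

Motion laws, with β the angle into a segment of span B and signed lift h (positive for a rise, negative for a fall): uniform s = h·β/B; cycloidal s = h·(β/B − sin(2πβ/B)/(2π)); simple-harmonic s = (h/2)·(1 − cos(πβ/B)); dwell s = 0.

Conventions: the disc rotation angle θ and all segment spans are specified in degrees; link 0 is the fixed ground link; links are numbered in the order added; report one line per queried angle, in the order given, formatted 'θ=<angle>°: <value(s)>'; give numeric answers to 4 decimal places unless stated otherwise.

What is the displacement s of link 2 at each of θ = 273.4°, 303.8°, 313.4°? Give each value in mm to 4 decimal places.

seg 1 [0°–256.2°] dwell: s stays 0.0000
seg 2 [256.2°–280.3°] cycloidal, h=20: θ=273.4° here. β=17.2, B=24.1. 20·(0.7137 − sin(2π·0.7137)/(2π)) = 17.3745 → s = 17.3745
seg 2 [256.2°–280.3°] cycloidal, h=20: full span → s += 20 → s = 20.0000
seg 3 [280.3°–301.7°] dwell: s stays 20.0000
seg 4 [301.7°–360°] simple-harmonic, h=-20: θ=303.8° here. β=2.1, B=58.3. -20/2·(1 − cos(π·0.0360)) = -0.0640 → s = 19.9360
seg 4 [301.7°–360°] simple-harmonic, h=-20: θ=313.4° here. β=11.7, B=58.3. -20/2·(1 − cos(π·0.2007)) = -1.9225 → s = 18.0775

θ=273.4°: 17.3745
θ=303.8°: 19.9360
θ=313.4°: 18.0775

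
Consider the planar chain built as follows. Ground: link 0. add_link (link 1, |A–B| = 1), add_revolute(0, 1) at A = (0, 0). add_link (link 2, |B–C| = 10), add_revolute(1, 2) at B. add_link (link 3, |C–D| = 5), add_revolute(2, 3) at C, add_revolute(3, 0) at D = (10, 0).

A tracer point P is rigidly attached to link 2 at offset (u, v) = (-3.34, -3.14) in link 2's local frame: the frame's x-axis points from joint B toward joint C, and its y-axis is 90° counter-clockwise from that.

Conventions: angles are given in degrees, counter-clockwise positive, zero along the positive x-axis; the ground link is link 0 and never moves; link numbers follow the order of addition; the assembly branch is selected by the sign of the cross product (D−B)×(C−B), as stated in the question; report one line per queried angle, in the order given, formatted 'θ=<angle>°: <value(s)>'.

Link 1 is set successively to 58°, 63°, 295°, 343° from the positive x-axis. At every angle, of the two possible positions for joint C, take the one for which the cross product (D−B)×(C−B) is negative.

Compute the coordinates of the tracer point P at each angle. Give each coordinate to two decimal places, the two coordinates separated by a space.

A=(0,0), D=(10.00,0)
θ=58°: B = A + 1.00·(cos58°, sin58°) = (0.5299, 0.8480)
θ=58°: |BD| = 9.5080
θ=58°: circle(B,10.00) ∩ circle(D,5.00): a=8.6980, h=4.9340
θ=58°:   candidates: C₊=(9.6334,4.9865) cross=46.912; C₋=(8.7532,-4.8421) cross=-46.912
θ=58°:   branch - wants cross < 0 → take C=(8.7532,-4.8421) (cross=-46.912)
θ=58°: ex = (C−B)/|BC| = (0.8223,-0.5690); ey = (0.5690,0.8223)
θ=58°: P = B + -3.34·ex + -3.14·ey = (-4.0034,0.1664)
θ=63°: B = A + 1.00·(cos63°, sin63°) = (0.4540, 0.8910)
θ=63°: |BD| = 9.5875
θ=63°: circle(B,10.00) ∩ circle(D,5.00): a=8.7051, h=4.9215
θ=63°:   candidates: C₊=(9.5788,4.9822) cross=47.185; C₋=(8.6640,-4.8182) cross=-47.185
θ=63°:   branch - wants cross < 0 → take C=(8.6640,-4.8182) (cross=-47.185)
θ=63°: ex = (C−B)/|BC| = (0.8210,-0.5709); ey = (0.5709,0.8210)
θ=63°: P = B + -3.34·ex + -3.14·ey = (-4.0809,0.2199)
θ=295°: B = A + 1.00·(cos295°, sin295°) = (0.4226, -0.9063)
θ=295°: |BD| = 9.6202
θ=295°: circle(B,10.00) ∩ circle(D,5.00): a=8.7081, h=4.9161
θ=295°:   candidates: C₊=(8.6289,4.8083) cross=47.294; C₋=(9.5552,-4.9802) cross=-47.294
θ=295°:   branch - wants cross < 0 → take C=(9.5552,-4.9802) (cross=-47.294)
θ=295°: ex = (C−B)/|BC| = (0.9133,-0.4074); ey = (0.4074,0.9133)
θ=295°: P = B + -3.34·ex + -3.14·ey = (-3.9069,-2.4133)
θ=343°: B = A + 1.00·(cos343°, sin343°) = (0.9563, -0.2924)
θ=343°: |BD| = 9.0484
θ=343°: circle(B,10.00) ∩ circle(D,5.00): a=8.6686, h=4.9856
θ=343°:   candidates: C₊=(9.4593,4.9707) cross=45.111; C₋=(9.7815,-4.9952) cross=-45.111
θ=343°:   branch - wants cross < 0 → take C=(9.7815,-4.9952) (cross=-45.111)
θ=343°: ex = (C−B)/|BC| = (0.8825,-0.4703); ey = (0.4703,0.8825)
θ=343°: P = B + -3.34·ex + -3.14·ey = (-3.4680,-1.4927)

θ=58°: -4.00 0.17
θ=63°: -4.08 0.22
θ=295°: -3.91 -2.41
θ=343°: -3.47 -1.49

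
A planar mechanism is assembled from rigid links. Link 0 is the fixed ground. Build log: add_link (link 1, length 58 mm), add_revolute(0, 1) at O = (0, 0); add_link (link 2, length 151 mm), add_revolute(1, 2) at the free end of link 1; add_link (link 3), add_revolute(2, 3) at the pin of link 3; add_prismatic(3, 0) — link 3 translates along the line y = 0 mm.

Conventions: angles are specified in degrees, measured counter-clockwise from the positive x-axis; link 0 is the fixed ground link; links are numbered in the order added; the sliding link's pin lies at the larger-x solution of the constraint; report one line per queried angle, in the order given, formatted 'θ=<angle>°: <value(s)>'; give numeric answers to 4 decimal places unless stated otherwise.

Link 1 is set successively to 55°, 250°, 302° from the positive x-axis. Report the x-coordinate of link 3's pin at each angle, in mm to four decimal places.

geometry: r = 58 mm, L = 151 mm, e = 0 mm
θ=55°: crank pin P = (r cos θ, r sin θ) = (33.267433, 47.510819)
θ=55°: h = r sin θ − e = 47.510819 − 0 = 47.510819
θ=55°: x = r cos θ + √(L² − h²) = 33.267433 + 143.330814 = 176.598247
θ=250°: crank pin P = (r cos θ, r sin θ) = (-19.837168, -54.502172)
θ=250°: h = r sin θ − e = -54.502172 − 0 = -54.502172
θ=250°: x = r cos θ + √(L² − h²) = -19.837168 + 140.820855 = 120.983687
θ=302°: crank pin P = (r cos θ, r sin θ) = (30.735317, -49.186790)
θ=302°: h = r sin θ − e = -49.186790 − 0 = -49.186790
θ=302°: x = r cos θ + √(L² − h²) = 30.735317 + 142.764350 = 173.499668

θ=55°: 176.5982
θ=250°: 120.9837
θ=302°: 173.4997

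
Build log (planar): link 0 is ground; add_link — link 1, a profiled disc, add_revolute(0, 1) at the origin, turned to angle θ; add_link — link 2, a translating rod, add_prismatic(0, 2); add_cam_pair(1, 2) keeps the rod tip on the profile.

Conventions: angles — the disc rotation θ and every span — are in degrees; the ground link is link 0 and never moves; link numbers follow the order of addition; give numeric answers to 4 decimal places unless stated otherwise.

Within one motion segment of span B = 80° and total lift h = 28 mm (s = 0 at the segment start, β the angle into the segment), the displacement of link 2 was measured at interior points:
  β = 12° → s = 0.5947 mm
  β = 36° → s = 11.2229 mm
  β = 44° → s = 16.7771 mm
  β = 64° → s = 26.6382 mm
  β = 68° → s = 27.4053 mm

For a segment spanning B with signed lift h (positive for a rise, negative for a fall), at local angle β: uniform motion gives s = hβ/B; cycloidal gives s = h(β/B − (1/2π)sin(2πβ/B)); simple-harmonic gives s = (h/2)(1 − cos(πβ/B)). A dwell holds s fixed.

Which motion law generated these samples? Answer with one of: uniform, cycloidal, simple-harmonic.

candidates at β/B = r: uniform s = h·r (linear in β); cycloidal s = h·(r − sin(2πr)/(2π)); simple-harmonic s = (h/2)(1 − cos(πr))
β=12°: printed 0.5947 | uniform 4.2000, cycloidal 0.5947, simple-harmonic 1.5259
β=36°: printed 11.2229 | uniform 12.6000, cycloidal 11.2229, simple-harmonic 11.8099
β=44°: printed 16.7771 | uniform 15.4000, cycloidal 16.7771, simple-harmonic 16.1901
β=64°: printed 26.6382 | uniform 22.4000, cycloidal 26.6382, simple-harmonic 25.3262
β=68°: printed 27.4053 | uniform 23.8000, cycloidal 27.4053, simple-harmonic 26.4741
only one law matches every sample → cycloidal

cycloidal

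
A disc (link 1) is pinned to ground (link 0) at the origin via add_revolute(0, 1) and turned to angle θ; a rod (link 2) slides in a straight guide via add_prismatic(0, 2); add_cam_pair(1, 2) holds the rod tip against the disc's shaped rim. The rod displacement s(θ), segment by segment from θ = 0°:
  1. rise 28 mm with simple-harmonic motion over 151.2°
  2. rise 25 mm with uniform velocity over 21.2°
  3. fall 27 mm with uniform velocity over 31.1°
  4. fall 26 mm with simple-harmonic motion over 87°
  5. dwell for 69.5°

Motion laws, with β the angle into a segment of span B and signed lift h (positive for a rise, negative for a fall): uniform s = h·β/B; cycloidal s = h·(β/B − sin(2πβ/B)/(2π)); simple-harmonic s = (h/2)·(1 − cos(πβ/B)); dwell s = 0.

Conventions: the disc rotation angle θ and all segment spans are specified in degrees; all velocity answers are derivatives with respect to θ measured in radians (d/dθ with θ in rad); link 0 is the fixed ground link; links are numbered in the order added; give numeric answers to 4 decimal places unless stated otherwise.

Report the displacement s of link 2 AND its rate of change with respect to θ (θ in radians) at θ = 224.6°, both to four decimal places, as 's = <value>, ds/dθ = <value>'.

segment 1 (0° to 151.2°, simple-harmonic, h = 28) is passed completely: s = 0.0000 + (28) = 28.0000
segment 2 (151.2° to 172.4°, uniform, h = 25) is passed completely: s = 28.0000 + (25) = 53.0000
segment 3 (172.4° to 203.5°, uniform, h = -27) is passed completely: s = 53.0000 + (-27) = 26.0000
θ = 224.6° falls in segment 4 (203.5° to 290.5°, simple-harmonic, h = -26): β = 224.6 − 203.5 = 21.1°, B = 87°; Δs = -26/2·(1 − cos(π·0.2425)) = -3.5944; s = 26.0000 − 3.5944 = 22.4056
velocity in seg [203.5°–290.5°] (simple-harmonic), θ in radians: β = 21.1° = 0.3683 rad, B = 87° = 1.5184 rad; ds/dθ = (πh/(2B)) sin(πβ/B) = (π·(-26)/(2·1.5184)) sin(π·0.2425) = -18.567135 mm/rad

s = 22.4056, ds/dθ = -18.5671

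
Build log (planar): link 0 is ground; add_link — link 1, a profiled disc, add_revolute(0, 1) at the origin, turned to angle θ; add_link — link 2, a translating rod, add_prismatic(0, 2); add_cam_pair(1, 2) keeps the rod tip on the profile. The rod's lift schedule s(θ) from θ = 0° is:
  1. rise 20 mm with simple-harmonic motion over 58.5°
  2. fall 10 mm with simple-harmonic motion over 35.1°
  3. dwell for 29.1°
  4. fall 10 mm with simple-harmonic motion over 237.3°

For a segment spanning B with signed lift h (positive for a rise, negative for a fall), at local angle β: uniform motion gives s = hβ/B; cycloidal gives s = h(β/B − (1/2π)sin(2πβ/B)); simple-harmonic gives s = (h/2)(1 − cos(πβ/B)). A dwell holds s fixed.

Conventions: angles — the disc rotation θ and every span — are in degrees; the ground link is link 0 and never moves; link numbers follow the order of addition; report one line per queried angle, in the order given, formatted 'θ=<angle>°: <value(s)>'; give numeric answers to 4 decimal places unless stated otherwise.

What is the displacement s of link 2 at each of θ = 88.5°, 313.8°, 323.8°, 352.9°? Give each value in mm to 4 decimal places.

seg 1 [0°–58.5°] simple-harmonic, h=20: full span → s += 20 → s = 20.0000
seg 2 [58.5°–93.6°] simple-harmonic, h=-10: θ=88.5° here. β=30, B=35.1. -10/2·(1 − cos(π·0.8547)) = -9.4881 → s = 10.5119
seg 2 [58.5°–93.6°] simple-harmonic, h=-10: full span → s += -10 → s = 10.0000
seg 3 [93.6°–122.7°] dwell: s stays 10.0000
seg 4 [122.7°–360°] simple-harmonic, h=-10: θ=313.8° here. β=191.1, B=237.3. -10/2·(1 − cos(π·0.8053)) = -9.0935 → s = 0.9065
seg 4 [122.7°–360°] simple-harmonic, h=-10: θ=323.8° here. β=201.1, B=237.3. -10/2·(1 − cos(π·0.8475)) = -9.4367 → s = 0.5633
seg 4 [122.7°–360°] simple-harmonic, h=-10: θ=352.9° here. β=230.2, B=237.3. -10/2·(1 − cos(π·0.9701)) = -9.9779 → s = 0.0221

θ=88.5°: 10.5119
θ=313.8°: 0.9065
θ=323.8°: 0.5633
θ=352.9°: 0.0221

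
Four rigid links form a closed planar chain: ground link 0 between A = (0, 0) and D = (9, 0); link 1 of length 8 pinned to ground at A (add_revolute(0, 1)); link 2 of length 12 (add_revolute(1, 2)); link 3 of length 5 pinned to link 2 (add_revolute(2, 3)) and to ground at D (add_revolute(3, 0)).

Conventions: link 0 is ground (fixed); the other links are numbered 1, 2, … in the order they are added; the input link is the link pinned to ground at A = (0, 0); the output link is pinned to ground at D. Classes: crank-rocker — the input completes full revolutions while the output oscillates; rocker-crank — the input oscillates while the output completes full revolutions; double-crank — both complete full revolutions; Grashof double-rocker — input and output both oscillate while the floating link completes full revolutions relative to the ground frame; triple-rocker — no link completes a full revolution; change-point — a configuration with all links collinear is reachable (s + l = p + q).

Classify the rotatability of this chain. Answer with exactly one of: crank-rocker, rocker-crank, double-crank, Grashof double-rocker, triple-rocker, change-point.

lengths: ground=9, input=8, coupler=12, output=5
sorted: s=5 (shortest), l=12 (longest), p+q=17
s + l = 17 vs p + q = 17
s + l = p + q → change-point (collinear configuration reachable)

change-point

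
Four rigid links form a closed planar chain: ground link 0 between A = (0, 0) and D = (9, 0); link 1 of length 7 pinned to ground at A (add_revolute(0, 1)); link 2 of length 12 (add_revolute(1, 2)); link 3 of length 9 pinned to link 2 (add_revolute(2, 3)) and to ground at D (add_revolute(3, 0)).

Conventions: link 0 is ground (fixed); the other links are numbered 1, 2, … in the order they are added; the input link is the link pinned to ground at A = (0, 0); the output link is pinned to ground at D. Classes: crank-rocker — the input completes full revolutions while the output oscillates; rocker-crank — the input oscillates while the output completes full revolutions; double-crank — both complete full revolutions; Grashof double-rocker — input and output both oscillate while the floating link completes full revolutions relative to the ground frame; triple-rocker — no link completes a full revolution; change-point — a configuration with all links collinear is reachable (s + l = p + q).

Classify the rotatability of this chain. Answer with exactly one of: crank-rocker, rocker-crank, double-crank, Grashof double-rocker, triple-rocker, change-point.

lengths: ground=9, input=7, coupler=12, output=9
sorted: s=7 (shortest), l=12 (longest), p+q=18
s + l = 19 vs p + q = 18
s + l > p + q → non-Grashof → no link fully rotates → triple-rocker

triple-rocker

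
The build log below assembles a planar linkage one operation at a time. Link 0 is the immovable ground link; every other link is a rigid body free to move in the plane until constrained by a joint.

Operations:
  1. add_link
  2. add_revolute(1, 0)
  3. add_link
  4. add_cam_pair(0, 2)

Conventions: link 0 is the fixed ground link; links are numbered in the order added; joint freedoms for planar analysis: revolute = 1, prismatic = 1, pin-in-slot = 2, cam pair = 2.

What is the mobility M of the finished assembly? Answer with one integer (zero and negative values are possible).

ground; <1,0,0>
#1 <2,0,0>
R:1↔0 J1 <2,1,0>
#2 <3,1,0>
C:0↔2 J2 <3,1,1>
3×2 − 2×1 − 1×1 = 3

M = 3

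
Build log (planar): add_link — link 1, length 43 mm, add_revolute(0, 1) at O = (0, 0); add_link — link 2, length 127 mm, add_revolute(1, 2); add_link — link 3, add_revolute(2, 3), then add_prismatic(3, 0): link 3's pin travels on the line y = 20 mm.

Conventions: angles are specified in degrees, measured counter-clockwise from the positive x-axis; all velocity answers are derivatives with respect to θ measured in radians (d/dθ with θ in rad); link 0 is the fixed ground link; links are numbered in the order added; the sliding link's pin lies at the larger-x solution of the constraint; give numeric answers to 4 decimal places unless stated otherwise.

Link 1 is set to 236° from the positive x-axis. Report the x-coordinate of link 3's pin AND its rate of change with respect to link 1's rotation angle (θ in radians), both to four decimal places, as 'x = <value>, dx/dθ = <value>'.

geometry: r = 43 mm, L = 127 mm, e = 20 mm
crank pin P = (r cos θ, r sin θ) = (-24.045295, -35.648616)
h = r sin θ − e = -35.648616 − 20 = -55.648616
x = r cos θ + √(L² − h²) = -24.045295 + 114.158800 = 90.113505
dx/dθ = −r sin θ − h·r cos θ/√(L² − h²) (θ in radians; h = -55.648616) = 23.927335

x = 90.1135, dx/dθ = 23.9273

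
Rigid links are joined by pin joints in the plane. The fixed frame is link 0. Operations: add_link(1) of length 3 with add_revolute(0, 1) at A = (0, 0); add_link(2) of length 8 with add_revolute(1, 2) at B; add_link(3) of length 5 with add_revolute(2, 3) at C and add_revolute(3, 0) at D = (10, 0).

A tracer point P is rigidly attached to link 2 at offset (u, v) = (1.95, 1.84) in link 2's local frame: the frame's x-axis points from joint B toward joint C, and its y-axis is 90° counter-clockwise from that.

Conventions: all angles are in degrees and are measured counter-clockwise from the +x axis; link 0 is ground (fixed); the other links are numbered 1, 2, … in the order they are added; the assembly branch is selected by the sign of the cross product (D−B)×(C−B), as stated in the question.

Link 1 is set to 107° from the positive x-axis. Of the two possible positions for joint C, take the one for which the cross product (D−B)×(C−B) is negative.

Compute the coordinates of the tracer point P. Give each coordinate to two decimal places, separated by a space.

A=(0,0), D=(10.00,0)
B = A + 3.00·(cos107°, sin107°) = (-0.8771, 2.8689)
|BD| = 11.2491
circle(B,8.00) ∩ circle(D,5.00): a=7.3580, h=3.1400
  candidates: C₊=(7.0384,4.0285) cross=35.322; C₋=(5.4368,-2.0438) cross=-35.322
  branch - wants cross < 0 → take C=(5.4368,-2.0438) (cross=-35.322)
ex = (C−B)/|BC| = (0.7892,-0.6141); ey = (0.6141,0.7892)
P = B + 1.95·ex + 1.84·ey = (1.7918,3.1236)

1.79 3.12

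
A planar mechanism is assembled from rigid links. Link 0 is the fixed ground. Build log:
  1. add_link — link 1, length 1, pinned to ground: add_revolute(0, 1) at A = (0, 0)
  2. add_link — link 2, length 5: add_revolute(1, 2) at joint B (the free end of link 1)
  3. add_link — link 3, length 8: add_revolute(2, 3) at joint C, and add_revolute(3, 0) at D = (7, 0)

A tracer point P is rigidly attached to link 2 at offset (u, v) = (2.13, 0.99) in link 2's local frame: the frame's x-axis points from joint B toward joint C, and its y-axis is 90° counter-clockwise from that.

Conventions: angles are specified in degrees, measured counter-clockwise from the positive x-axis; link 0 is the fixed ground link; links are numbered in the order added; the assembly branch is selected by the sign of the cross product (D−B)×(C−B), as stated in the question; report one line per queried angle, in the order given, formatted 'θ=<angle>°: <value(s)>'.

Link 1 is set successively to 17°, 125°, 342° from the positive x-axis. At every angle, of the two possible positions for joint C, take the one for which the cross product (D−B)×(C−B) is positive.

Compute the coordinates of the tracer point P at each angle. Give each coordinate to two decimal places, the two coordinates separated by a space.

A=(0,0), D=(7.00,0)
θ=17°: B = A + 1.00·(cos17°, sin17°) = (0.9563, 0.2924)
θ=17°: |BD| = 6.0508
θ=17°: circle(B,5.00) ∩ circle(D,8.00): a=-0.1974, h=4.9961
θ=17°:   candidates: C₊=(1.0006,5.2922) cross=30.230; C₋=(0.5178,-4.6884) cross=-30.230
θ=17°:   branch + wants cross > 0 → take C=(1.0006,5.2922) (cross=30.230)
θ=17°: ex = (C−B)/|BC| = (0.0089,1.0000); ey = (-1.0000,0.0089)
θ=17°: P = B + 2.13·ex + 0.99·ey = (-0.0148,2.4311)
θ=125°: B = A + 1.00·(cos125°, sin125°) = (-0.5736, 0.8192)
θ=125°: |BD| = 7.6177
θ=125°: circle(B,5.00) ∩ circle(D,8.00): a=1.2491, h=4.8415
θ=125°:   candidates: C₊=(1.1889,5.4982) cross=36.881; C₋=(0.1476,-4.1286) cross=-36.881
θ=125°:   branch + wants cross > 0 → take C=(1.1889,5.4982) (cross=36.881)
θ=125°: ex = (C−B)/|BC| = (0.3525,0.9358); ey = (-0.9358,0.3525)
θ=125°: P = B + 2.13·ex + 0.99·ey = (-0.7492,3.1614)
θ=342°: B = A + 1.00·(cos342°, sin342°) = (0.9511, -0.3090)
θ=342°: |BD| = 6.0568
θ=342°: circle(B,5.00) ∩ circle(D,8.00): a=-0.1911, h=4.9963
θ=342°:   candidates: C₊=(0.5053,4.6711) cross=30.262; C₋=(1.0151,-5.3086) cross=-30.262
θ=342°:   branch + wants cross > 0 → take C=(0.5053,4.6711) (cross=30.262)
θ=342°: ex = (C−B)/|BC| = (-0.0892,0.9960); ey = (-0.9960,-0.0892)
θ=342°: P = B + 2.13·ex + 0.99·ey = (-0.2249,1.7242)

θ=17°: -0.01 2.43
θ=125°: -0.75 3.16
θ=342°: -0.22 1.72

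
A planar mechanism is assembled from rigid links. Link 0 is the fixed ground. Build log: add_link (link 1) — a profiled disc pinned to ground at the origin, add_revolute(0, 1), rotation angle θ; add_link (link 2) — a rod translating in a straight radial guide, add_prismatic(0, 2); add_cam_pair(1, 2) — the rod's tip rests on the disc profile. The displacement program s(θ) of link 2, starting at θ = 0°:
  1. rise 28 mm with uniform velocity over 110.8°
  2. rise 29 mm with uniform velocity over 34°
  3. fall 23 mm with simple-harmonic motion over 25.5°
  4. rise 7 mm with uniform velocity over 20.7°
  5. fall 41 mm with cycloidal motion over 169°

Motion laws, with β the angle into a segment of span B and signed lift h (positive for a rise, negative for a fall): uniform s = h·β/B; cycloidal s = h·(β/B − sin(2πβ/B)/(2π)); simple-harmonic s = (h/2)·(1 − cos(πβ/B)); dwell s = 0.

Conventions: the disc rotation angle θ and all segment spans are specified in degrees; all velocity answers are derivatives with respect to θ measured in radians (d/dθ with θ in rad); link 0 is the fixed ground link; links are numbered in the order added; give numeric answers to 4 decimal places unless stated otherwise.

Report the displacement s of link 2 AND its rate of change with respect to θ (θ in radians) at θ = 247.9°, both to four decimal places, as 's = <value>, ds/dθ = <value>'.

seg 1 [0°–110.8°] uniform, h=28: full span → s += 28 → s = 28.0000
seg 2 [110.8°–144.8°] uniform, h=29: full span → s += 29 → s = 57.0000
seg 3 [144.8°–170.3°] simple-harmonic, h=-23: full span → s += -23 → s = 34.0000
seg 4 [170.3°–191°] uniform, h=7: full span → s += 7 → s = 41.0000
seg 5 [191°–360°] cycloidal, h=-41: θ=247.9° here. β=56.9, B=169. -41·(0.3367 − sin(2π·0.3367)/(2π)) = -8.2230 → s = 32.7770
velocity in seg [191°–360°] (cycloidal), θ in radians: β = 56.9° = 0.9931 rad, B = 169° = 2.9496 rad; ds/dθ = (h/B)(1 − cos(2πβ/B)) = ((-41)/2.9496)(1 − cos(2π·0.3367)) = -21.102291 mm/rad

s = 32.7770, ds/dθ = -21.1023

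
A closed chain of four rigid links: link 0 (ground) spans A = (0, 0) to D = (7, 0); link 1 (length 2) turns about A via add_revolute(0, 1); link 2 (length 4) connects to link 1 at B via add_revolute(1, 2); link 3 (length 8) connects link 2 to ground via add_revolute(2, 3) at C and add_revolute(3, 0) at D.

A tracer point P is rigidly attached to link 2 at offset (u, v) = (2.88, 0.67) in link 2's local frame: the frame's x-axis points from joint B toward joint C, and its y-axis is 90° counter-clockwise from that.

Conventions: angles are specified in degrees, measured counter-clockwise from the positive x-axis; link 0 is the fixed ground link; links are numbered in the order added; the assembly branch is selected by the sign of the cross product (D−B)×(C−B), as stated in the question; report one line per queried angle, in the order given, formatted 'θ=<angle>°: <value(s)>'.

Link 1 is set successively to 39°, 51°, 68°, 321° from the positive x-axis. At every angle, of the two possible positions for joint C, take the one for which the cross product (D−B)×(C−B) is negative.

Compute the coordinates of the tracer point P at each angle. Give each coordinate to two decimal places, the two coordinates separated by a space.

A=(0,0), D=(7.00,0)
θ=39°: B = A + 2.00·(cos39°, sin39°) = (1.5543, 1.2586)
θ=39°: |BD| = 5.5893
θ=39°: circle(B,4.00) ∩ circle(D,8.00): a=-1.4993, h=3.7084
θ=39°:   candidates: C₊=(0.9286,5.2094) cross=20.727; C₋=(-0.7416,-2.0169) cross=-20.727
θ=39°:   branch - wants cross < 0 → take C=(-0.7416,-2.0169) (cross=-20.727)
θ=39°: ex = (C−B)/|BC| = (-0.5740,-0.8189); ey = (0.8189,-0.5740)
θ=39°: P = B + 2.88·ex + 0.67·ey = (0.4499,-1.4843)
θ=51°: B = A + 2.00·(cos51°, sin51°) = (1.2586, 1.5543)
θ=51°: |BD| = 5.9480
θ=51°: circle(B,4.00) ∩ circle(D,8.00): a=-1.0609, h=3.8567
θ=51°:   candidates: C₊=(1.2424,5.5543) cross=22.940; C₋=(-0.7732,-1.8912) cross=-22.940
θ=51°:   branch - wants cross < 0 → take C=(-0.7732,-1.8912) (cross=-22.940)
θ=51°: ex = (C−B)/|BC| = (-0.5080,-0.8614); ey = (0.8614,-0.5080)
θ=51°: P = B + 2.88·ex + 0.67·ey = (0.3728,-1.2668)
θ=68°: B = A + 2.00·(cos68°, sin68°) = (0.7492, 1.8544)
θ=68°: |BD| = 6.5200
θ=68°: circle(B,4.00) ∩ circle(D,8.00): a=-0.4209, h=3.9778
θ=68°:   candidates: C₊=(1.4770,5.7876) cross=25.935; C₋=(-0.7857,-1.8394) cross=-25.935
θ=68°:   branch - wants cross < 0 → take C=(-0.7857,-1.8394) (cross=-25.935)
θ=68°: ex = (C−B)/|BC| = (-0.3837,-0.9235); ey = (0.9235,-0.3837)
θ=68°: P = B + 2.88·ex + 0.67·ey = (0.2628,-1.0623)
θ=321°: B = A + 2.00·(cos321°, sin321°) = (1.5543, -1.2586)
θ=321°: |BD| = 5.5893
θ=321°: circle(B,4.00) ∩ circle(D,8.00): a=-1.4993, h=3.7084
θ=321°:   candidates: C₊=(-0.7416,2.0169) cross=20.727; C₋=(0.9286,-5.2094) cross=-20.727
θ=321°:   branch - wants cross < 0 → take C=(0.9286,-5.2094) (cross=-20.727)
θ=321°: ex = (C−B)/|BC| = (-0.1564,-0.9877); ey = (0.9877,-0.1564)
θ=321°: P = B + 2.88·ex + 0.67·ey = (1.7655,-4.2080)

θ=39°: 0.45 -1.48
θ=51°: 0.37 -1.27
θ=68°: 0.26 -1.06
θ=321°: 1.77 -4.21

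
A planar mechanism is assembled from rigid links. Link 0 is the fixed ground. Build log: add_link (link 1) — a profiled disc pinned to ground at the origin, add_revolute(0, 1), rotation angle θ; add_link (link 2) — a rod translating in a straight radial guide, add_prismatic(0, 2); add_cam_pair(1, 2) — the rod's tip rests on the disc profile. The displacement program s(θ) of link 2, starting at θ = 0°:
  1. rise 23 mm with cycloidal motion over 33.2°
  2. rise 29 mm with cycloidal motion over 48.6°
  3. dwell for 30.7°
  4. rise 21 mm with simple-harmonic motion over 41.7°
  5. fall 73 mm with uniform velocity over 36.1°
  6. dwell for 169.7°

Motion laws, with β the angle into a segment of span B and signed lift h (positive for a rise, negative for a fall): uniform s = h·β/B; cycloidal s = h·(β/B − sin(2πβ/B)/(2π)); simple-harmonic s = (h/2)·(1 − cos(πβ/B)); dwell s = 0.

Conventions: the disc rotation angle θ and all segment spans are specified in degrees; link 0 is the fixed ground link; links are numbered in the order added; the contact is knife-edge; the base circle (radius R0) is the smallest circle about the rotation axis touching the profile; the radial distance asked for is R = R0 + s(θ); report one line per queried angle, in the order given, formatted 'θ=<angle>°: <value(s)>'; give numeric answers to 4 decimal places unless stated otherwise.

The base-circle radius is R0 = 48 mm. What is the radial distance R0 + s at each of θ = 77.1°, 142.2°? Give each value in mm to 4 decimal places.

seg 1 [0°–33.2°] cycloidal, h=23: full span → s += 23 → s = 23.0000
seg 2 [33.2°–81.8°] cycloidal, h=29: θ=77.1° here. β=43.9, B=48.6. 29·(0.9033 − sin(2π·0.9033)/(2π)) = 28.8306 → s = 51.8306
seg 2 [33.2°–81.8°] cycloidal, h=29: full span → s += 29 → s = 52.0000
seg 3 [81.8°–112.5°] dwell: s stays 52.0000
seg 4 [112.5°–154.2°] simple-harmonic, h=21: θ=142.2° here. β=29.7, B=41.7. 21/2·(1 − cos(π·0.7122)) = 16.9935 → s = 68.9935
θ=77.1°: R = R0 + s = 48 + 51.8306 = 99.8306
θ=142.2°: R = R0 + s = 48 + 68.9935 = 116.9935

θ=77.1°: 99.8306
θ=142.2°: 116.9935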